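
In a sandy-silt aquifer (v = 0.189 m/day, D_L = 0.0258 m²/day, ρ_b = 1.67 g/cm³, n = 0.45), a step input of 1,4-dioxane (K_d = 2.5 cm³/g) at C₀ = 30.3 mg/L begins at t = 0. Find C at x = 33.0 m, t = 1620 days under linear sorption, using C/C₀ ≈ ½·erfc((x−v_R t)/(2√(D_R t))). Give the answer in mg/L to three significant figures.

Retardation factor R = 1 + ρ_b·K_d/n = 1 + 1.67 × 2.5/0.45 = 10.28.
Sorption retards both mechanisms: v_R = v/R = 0.01839 m/day, D_R = D/R = 0.002510 m²/day.
v_R·t = 0.01839 × 1620 = 29.7918 m; 2√(D_R t) = 4.033 m; argument = (33.0 − 29.7918)/4.033 = 0.7955.
C = C₀ × ½·erfc(0.7955) = 30.3 × 0.1303 = 3.95 mg/L.

3.95 mg/L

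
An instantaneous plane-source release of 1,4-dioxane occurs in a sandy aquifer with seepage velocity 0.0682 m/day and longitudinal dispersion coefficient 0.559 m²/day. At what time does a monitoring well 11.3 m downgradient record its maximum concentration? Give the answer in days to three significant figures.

For the 1D instantaneous-source solution, setting ∂C/∂t = 0 at fixed x gives v²t² + 2Dt − x² = 0, so t = (√(D² + v²x²) − D)/v².
√(D² + v²x²) = √(0.559² + 0.0682² × 11.3²) = 0.9520; v² = 0.00465124.
t = (0.9520 − 0.559)/0.00465124 = 84.5 days (vs. the pure-advection estimate x/v = 166 d).

84.5 days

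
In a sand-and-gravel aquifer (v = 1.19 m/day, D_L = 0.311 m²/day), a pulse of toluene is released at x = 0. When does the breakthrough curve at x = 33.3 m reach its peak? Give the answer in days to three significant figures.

For the 1D instantaneous-source solution, setting ∂C/∂t = 0 at fixed x gives v²t² + 2Dt − x² = 0, so t = (√(D² + v²x²) − D)/v².
√(D² + v²x²) = √(0.311² + 1.19² × 33.3²) = 39.63; v² = 1.4161.
t = (39.63 − 0.311)/1.4161 = 27.8 days (vs. the pure-advection estimate x/v = 28.0 d).

27.8 days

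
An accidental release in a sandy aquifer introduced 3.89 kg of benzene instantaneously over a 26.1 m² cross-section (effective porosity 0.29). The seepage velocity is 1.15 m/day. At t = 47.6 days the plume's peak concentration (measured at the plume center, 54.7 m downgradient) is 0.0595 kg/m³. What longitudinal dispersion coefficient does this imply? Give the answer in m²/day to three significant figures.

0.125 m²/day

At the plume center C_max = M/(n_e·A·√(4πDt)), so D = M²/(4πt·(n_e·A·C_max)²).
n_e·A·C_max = 0.29 × 26.1 × 0.0595 = 0.4504 kg/m.
D = 3.89²/(4π × 47.6 × 0.4504²) = 0.125 m²/day.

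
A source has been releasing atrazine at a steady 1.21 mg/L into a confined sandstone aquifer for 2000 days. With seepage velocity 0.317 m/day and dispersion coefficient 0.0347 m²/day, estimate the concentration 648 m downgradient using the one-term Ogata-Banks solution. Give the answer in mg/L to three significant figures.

0.142 mg/L

For a continuous step input, C/C₀ ≈ ½·erfc((x−vt)/(2√(Dt))).
vt = 0.317 × 2000 = 634 m and 2√(Dt) = 2√(0.0347 × 2000) = 16.66 m.
Argument (x−vt)/(2√(Dt)) = (648 − 634)/16.66 = 0.8403; ½·erfc(0.8403) = 0.1173.
C = 1.21 × 0.1173 = 0.142 mg/L.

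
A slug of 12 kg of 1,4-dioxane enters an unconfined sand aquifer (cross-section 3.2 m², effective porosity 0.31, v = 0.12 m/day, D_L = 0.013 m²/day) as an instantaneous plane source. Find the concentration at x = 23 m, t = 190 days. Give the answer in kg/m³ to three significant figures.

2.16 kg/m³

For an instantaneous plane source, C(x,t) = M/(n_e·A·√(4πDt)) · exp(−(x−vt)²/(4Dt)), with n_e·A the pore (flow) area.
Plume center vt = 0.12 × 190 = 22.8 m, so the well at 23 m is 0.2 m downgradient of the peak.
√(4πDt) = 5.571 m, giving peak height M/(n_e·A·√(4πDt)) = 12/(0.31 × 3.2 × 5.571) = 2.171 kg/m³.
(x−vt)²/(4Dt) = (0.2)²/(4 × 0.013 × 190) = 0.004049; exp(−0.004049) = 0.9960.
C = 2.171 × 0.9960 = 2.16 kg/m³.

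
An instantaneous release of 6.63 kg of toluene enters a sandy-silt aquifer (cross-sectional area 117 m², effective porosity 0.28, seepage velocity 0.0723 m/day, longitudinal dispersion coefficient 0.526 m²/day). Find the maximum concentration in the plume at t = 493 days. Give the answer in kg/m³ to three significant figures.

The peak of an instantaneous 1D plume sits at x = vt; there the Gaussian factor is 1 and C_max = M/(n_e·A·√(4πDt)), where n_e·A is the pore area the mass is dissolved in.
√(4πDt) = √(4π × 0.526 × 493) = 57.08 m, so C_max = 6.63/(0.28 × 117 × 57.08) = 0.00355 kg/m³.

0.00355 kg/m³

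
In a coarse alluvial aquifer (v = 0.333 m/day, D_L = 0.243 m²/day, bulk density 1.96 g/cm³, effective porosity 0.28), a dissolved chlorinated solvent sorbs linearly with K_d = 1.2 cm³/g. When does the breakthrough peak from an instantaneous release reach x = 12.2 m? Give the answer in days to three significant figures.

Retardation factor R = 1 + ρ_b·K_d/n = 1 + 1.96 × 1.2/0.28 = 9.400.
Sorption retards both mechanisms: v_R = v/R = 0.03543 m/day, D_R = D/R = 0.02585 m²/day.
Peak time from v_R²t² + 2D_R t − x² = 0: t = (√(D_R² + v_R²x²) − D_R)/v_R².
√(D_R² + v_R²x²) = √(0.02585² + 0.03543² × 12.2²) = 0.4330; v_R² = 0.001255.
t = (0.4330 − 0.02585)/0.001255 = 324 days.

324 days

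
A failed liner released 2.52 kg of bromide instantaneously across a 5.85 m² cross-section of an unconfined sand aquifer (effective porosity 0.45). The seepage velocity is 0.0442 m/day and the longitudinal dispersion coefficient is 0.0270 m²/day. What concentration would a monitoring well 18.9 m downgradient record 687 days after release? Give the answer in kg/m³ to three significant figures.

For an instantaneous plane source, C(x,t) = M/(n_e·A·√(4πDt)) · exp(−(x−vt)²/(4Dt)), with n_e·A the pore (flow) area.
Plume center vt = 0.0442 × 687 = 30.3654 m, so the well at 18.9 m is 11.4654 m upgradient of the peak.
√(4πDt) = 15.27 m, giving peak height M/(n_e·A·√(4πDt)) = 2.52/(0.45 × 5.85 × 15.27) = 0.06269 kg/m³.
(x−vt)²/(4Dt) = (-11.4654)²/(4 × 0.0270 × 687) = 1.772; exp(−1.772) = 0.1700.
C = 0.06269 × 0.1700 = 0.0107 kg/m³.

0.0107 kg/m³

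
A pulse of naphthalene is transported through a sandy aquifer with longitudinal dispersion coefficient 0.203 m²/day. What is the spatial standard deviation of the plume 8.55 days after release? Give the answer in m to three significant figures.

Dispersive spreading gives a Gaussian with σ² = 2Dt; advection only shifts the center.
σ = √(2 × 0.203 × 8.55) = 1.86 m.

1.86 m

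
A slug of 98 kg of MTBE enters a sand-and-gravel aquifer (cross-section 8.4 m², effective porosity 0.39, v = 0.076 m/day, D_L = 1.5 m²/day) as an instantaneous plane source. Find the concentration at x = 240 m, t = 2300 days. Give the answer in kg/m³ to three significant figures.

For an instantaneous plane source, C(x,t) = M/(n_e·A·√(4πDt)) · exp(−(x−vt)²/(4Dt)), with n_e·A the pore (flow) area.
Plume center vt = 0.076 × 2300 = 174.8 m, so the well at 240 m is 65.2 m downgradient of the peak.
√(4πDt) = 208.2 m, giving peak height M/(n_e·A·√(4πDt)) = 98/(0.39 × 8.4 × 208.2) = 0.1437 kg/m³.
(x−vt)²/(4Dt) = (65.2)²/(4 × 1.5 × 2300) = 0.3080; exp(−0.3080) = 0.7349.
C = 0.1437 × 0.7349 = 0.106 kg/m³.

0.106 kg/m³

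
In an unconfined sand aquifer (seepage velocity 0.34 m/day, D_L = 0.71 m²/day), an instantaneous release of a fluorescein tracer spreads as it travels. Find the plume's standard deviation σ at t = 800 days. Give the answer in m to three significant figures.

Dispersive spreading gives a Gaussian with σ² = 2Dt; advection only shifts the center.
σ = √(2 × 0.71 × 800) = 33.7 m.

33.7 m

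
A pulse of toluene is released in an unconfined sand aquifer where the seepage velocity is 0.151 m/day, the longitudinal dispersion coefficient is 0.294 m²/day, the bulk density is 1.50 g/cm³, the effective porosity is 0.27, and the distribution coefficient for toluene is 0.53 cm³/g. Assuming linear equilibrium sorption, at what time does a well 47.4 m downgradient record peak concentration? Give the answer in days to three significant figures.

1190 days

Retardation factor R = 1 + ρ_b·K_d/n = 1 + 1.50 × 0.53/0.27 = 3.944.
Sorption retards both mechanisms: v_R = v/R = 0.03829 m/day, D_R = D/R = 0.07454 m²/day.
Peak time from v_R²t² + 2D_R t − x² = 0: t = (√(D_R² + v_R²x²) − D_R)/v_R².
√(D_R² + v_R²x²) = √(0.07454² + 0.03829² × 47.4²) = 1.816; v_R² = 0.001466.
t = (1.816 − 0.07454)/0.001466 = 1190 days.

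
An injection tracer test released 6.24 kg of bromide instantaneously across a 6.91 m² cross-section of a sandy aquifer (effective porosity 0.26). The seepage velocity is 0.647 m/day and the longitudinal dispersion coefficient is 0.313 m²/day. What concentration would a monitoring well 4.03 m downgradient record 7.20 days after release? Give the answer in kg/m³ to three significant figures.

0.625 kg/m³

For an instantaneous plane source, C(x,t) = M/(n_e·A·√(4πDt)) · exp(−(x−vt)²/(4Dt)), with n_e·A the pore (flow) area.
Plume center vt = 0.647 × 7.20 = 4.6584 m, so the well at 4.03 m is 0.6284 m upgradient of the peak.
√(4πDt) = 5.322 m, giving peak height M/(n_e·A·√(4πDt)) = 6.24/(0.26 × 6.91 × 5.322) = 0.6526 kg/m³.
(x−vt)²/(4Dt) = (-0.6284)²/(4 × 0.313 × 7.20) = 0.04381; exp(−0.04381) = 0.9571.
C = 0.6526 × 0.9571 = 0.625 kg/m³.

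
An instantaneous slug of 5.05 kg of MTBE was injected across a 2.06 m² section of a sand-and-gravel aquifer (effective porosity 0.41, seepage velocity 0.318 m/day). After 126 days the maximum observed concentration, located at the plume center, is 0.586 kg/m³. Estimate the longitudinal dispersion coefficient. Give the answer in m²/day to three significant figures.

0.0658 m²/day

At the plume center C_max = M/(n_e·A·√(4πDt)), so D = M²/(4πt·(n_e·A·C_max)²).
n_e·A·C_max = 0.41 × 2.06 × 0.586 = 0.4949 kg/m.
D = 5.05²/(4π × 126 × 0.4949²) = 0.0658 m²/day.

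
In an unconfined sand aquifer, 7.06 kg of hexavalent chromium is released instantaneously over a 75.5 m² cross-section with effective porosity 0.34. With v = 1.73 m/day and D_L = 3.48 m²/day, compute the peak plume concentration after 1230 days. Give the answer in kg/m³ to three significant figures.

The peak of an instantaneous 1D plume sits at x = vt; there the Gaussian factor is 1 and C_max = M/(n_e·A·√(4πDt)), where n_e·A is the pore area the mass is dissolved in.
√(4πDt) = √(4π × 3.48 × 1230) = 231.9 m, so C_max = 7.06/(0.34 × 75.5 × 231.9) = 0.00119 kg/m³.

0.00119 kg/m³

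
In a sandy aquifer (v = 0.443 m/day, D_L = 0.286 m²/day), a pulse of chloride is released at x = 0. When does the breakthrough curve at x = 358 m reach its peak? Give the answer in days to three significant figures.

For the 1D instantaneous-source solution, setting ∂C/∂t = 0 at fixed x gives v²t² + 2Dt − x² = 0, so t = (√(D² + v²x²) − D)/v².
√(D² + v²x²) = √(0.286² + 0.443² × 358²) = 158.6; v² = 0.196249.
t = (158.6 − 0.286)/0.196249 = 807 days (vs. the pure-advection estimate x/v = 808 d).

807 days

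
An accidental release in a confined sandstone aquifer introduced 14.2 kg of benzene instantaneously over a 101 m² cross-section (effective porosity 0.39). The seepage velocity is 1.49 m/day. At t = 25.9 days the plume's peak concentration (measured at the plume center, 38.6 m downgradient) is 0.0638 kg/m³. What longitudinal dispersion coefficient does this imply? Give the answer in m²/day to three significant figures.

0.0981 m²/day

At the plume center C_max = M/(n_e·A·√(4πDt)), so D = M²/(4πt·(n_e·A·C_max)²).
n_e·A·C_max = 0.39 × 101 × 0.0638 = 2.513 kg/m.
D = 14.2²/(4π × 25.9 × 2.513²) = 0.0981 m²/day.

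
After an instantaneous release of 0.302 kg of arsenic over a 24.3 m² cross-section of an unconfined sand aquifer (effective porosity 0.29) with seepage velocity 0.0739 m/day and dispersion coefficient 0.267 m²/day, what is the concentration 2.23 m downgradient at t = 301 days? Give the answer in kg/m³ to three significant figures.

0.000388 kg/m³

For an instantaneous plane source, C(x,t) = M/(n_e·A·√(4πDt)) · exp(−(x−vt)²/(4Dt)), with n_e·A the pore (flow) area.
Plume center vt = 0.0739 × 301 = 22.2439 m, so the well at 2.23 m is 20.0139 m upgradient of the peak.
√(4πDt) = 31.78 m, giving peak height M/(n_e·A·√(4πDt)) = 0.302/(0.29 × 24.3 × 31.78) = 0.001348 kg/m³.
(x−vt)²/(4Dt) = (-20.0139)²/(4 × 0.267 × 301) = 1.246; exp(−1.246) = 0.2877.
C = 0.001348 × 0.2877 = 0.000388 kg/m³.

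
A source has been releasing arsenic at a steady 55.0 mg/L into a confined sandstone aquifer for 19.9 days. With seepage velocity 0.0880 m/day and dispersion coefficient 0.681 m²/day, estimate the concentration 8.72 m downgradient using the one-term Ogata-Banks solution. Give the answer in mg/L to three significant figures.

For a continuous step input, C/C₀ ≈ ½·erfc((x−vt)/(2√(Dt))).
vt = 0.0880 × 19.9 = 1.7512 m and 2√(Dt) = 2√(0.681 × 19.9) = 7.363 m.
Argument (x−vt)/(2√(Dt)) = (8.72 − 1.7512)/7.363 = 0.9465; ½·erfc(0.9465) = 0.09036.
C = 55.0 × 0.09036 = 4.97 mg/L.

4.97 mg/L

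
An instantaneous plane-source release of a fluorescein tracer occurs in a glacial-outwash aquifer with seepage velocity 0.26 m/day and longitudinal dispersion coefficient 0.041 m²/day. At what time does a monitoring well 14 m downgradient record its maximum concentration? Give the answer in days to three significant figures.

For the 1D instantaneous-source solution, setting ∂C/∂t = 0 at fixed x gives v²t² + 2Dt − x² = 0, so t = (√(D² + v²x²) − D)/v².
√(D² + v²x²) = √(0.041² + 0.26² × 14²) = 3.640; v² = 0.0676.
t = (3.640 − 0.041)/0.0676 = 53.2 days (vs. the pure-advection estimate x/v = 53.8 d).

53.2 days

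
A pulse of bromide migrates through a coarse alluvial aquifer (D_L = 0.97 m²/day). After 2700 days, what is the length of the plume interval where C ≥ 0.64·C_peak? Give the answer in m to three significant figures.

The plume is Gaussian with σ = √(2Dt) = √(2 × 0.97 × 2700) = 72.37 m.
C/C_peak = exp(−Δx²/(2σ²)) = 0.64 ⇒ Δx = σ·√(−2 ln 0.64) = 72.37 × 0.9448 = 68.38 m.
Width = 2Δx = 137 m.

137 m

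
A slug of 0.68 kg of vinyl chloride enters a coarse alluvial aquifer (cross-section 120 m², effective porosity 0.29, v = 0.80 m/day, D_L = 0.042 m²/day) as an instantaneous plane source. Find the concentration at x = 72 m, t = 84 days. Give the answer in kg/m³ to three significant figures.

0.000573 kg/m³

For an instantaneous plane source, C(x,t) = M/(n_e·A·√(4πDt)) · exp(−(x−vt)²/(4Dt)), with n_e·A the pore (flow) area.
Plume center vt = 0.80 × 84 = 67.2 m, so the well at 72 m is 4.8 m downgradient of the peak.
√(4πDt) = 6.658 m, giving peak height M/(n_e·A·√(4πDt)) = 0.68/(0.29 × 120 × 6.658) = 0.002935 kg/m³.
(x−vt)²/(4Dt) = (4.8)²/(4 × 0.042 × 84) = 1.633; exp(−1.633) = 0.1953.
C = 0.002935 × 0.1953 = 0.000573 kg/m³.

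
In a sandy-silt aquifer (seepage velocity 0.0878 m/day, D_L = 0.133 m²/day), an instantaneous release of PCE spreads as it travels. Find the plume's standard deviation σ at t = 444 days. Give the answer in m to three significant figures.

10.9 m

Dispersive spreading gives a Gaussian with σ² = 2Dt; advection only shifts the center.
σ = √(2 × 0.133 × 444) = 10.9 m.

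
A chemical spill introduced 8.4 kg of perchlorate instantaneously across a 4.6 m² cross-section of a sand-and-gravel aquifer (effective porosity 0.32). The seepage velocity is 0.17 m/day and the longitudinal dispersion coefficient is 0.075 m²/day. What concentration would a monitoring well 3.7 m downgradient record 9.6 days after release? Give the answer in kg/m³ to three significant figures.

For an instantaneous plane source, C(x,t) = M/(n_e·A·√(4πDt)) · exp(−(x−vt)²/(4Dt)), with n_e·A the pore (flow) area.
Plume center vt = 0.17 × 9.6 = 1.632 m, so the well at 3.7 m is 2.068 m downgradient of the peak.
√(4πDt) = 3.008 m, giving peak height M/(n_e·A·√(4πDt)) = 8.4/(0.32 × 4.6 × 3.008) = 1.897 kg/m³.
(x−vt)²/(4Dt) = (2.068)²/(4 × 0.075 × 9.6) = 1.485; exp(−1.485) = 0.2265.
C = 1.897 × 0.2265 = 0.430 kg/m³.

0.430 kg/m³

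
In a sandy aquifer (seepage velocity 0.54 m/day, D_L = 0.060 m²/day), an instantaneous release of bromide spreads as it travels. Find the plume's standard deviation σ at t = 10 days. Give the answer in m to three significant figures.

Dispersive spreading gives a Gaussian with σ² = 2Dt; advection only shifts the center.
σ = √(2 × 0.060 × 10) = 1.10 m.

1.10 m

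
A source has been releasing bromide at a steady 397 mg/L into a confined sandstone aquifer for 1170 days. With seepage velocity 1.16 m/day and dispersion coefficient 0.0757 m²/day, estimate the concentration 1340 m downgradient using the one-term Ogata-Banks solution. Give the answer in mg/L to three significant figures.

358 mg/L

For a continuous step input, C/C₀ ≈ ½·erfc((x−vt)/(2√(Dt))).
vt = 1.16 × 1170 = 1357.2 m and 2√(Dt) = 2√(0.0757 × 1170) = 18.82 m.
Argument (x−vt)/(2√(Dt)) = (1340 − 1357.2)/18.82 = -0.9139; ½·erfc(-0.9139) = 0.9019.
C = 397 × 0.9019 = 358 mg/L.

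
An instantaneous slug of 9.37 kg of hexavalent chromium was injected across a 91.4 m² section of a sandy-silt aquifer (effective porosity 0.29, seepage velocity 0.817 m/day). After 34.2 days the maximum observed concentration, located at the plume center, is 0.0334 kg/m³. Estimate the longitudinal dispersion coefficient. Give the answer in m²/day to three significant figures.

0.261 m²/day

At the plume center C_max = M/(n_e·A·√(4πDt)), so D = M²/(4πt·(n_e·A·C_max)²).
n_e·A·C_max = 0.29 × 91.4 × 0.0334 = 0.8853 kg/m.
D = 9.37²/(4π × 34.2 × 0.8853²) = 0.261 m²/day.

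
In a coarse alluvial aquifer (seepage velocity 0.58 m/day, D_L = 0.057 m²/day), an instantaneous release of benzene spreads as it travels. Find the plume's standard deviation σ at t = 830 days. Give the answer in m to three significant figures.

9.73 m

Dispersive spreading gives a Gaussian with σ² = 2Dt; advection only shifts the center.
σ = √(2 × 0.057 × 830) = 9.73 m.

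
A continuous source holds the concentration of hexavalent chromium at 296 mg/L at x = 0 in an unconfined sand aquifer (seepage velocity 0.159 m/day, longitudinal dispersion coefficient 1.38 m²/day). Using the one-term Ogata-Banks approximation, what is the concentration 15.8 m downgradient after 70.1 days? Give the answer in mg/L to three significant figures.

For a continuous step input, C/C₀ ≈ ½·erfc((x−vt)/(2√(Dt))).
vt = 0.159 × 70.1 = 11.1459 m and 2√(Dt) = 2√(1.38 × 70.1) = 19.67 m.
Argument (x−vt)/(2√(Dt)) = (15.8 − 11.1459)/19.67 = 0.2366; ½·erfc(0.2366) = 0.3690.
C = 296 × 0.3690 = 109 mg/L.

109 mg/L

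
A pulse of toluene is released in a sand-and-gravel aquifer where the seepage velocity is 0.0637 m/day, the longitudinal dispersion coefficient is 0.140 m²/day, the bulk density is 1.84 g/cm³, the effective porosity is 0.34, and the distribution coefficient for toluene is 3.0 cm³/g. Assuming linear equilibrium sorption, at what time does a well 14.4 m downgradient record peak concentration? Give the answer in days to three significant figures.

3350 days

Retardation factor R = 1 + ρ_b·K_d/n = 1 + 1.84 × 3.0/0.34 = 17.24.
Sorption retards both mechanisms: v_R = v/R = 0.003695 m/day, D_R = D/R = 0.008121 m²/day.
Peak time from v_R²t² + 2D_R t − x² = 0: t = (√(D_R² + v_R²x²) − D_R)/v_R².
√(D_R² + v_R²x²) = √(0.008121² + 0.003695² × 14.4²) = 0.05382; v_R² = 1.365e-05.
t = (0.05382 − 0.008121)/1.365e-05 = 3350 days.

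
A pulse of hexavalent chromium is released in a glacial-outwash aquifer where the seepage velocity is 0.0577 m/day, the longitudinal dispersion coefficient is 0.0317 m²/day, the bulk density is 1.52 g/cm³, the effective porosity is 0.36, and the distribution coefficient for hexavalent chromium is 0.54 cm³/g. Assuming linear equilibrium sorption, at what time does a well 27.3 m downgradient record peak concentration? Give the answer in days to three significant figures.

Retardation factor R = 1 + ρ_b·K_d/n = 1 + 1.52 × 0.54/0.36 = 3.280.
Sorption retards both mechanisms: v_R = v/R = 0.01759 m/day, D_R = D/R = 0.009665 m²/day.
Peak time from v_R²t² + 2D_R t − x² = 0: t = (√(D_R² + v_R²x²) − D_R)/v_R².
√(D_R² + v_R²x²) = √(0.009665² + 0.01759² × 27.3²) = 0.4803; v_R² = 0.0003094.
t = (0.4803 − 0.009665)/0.0003094 = 1520 days.

1520 days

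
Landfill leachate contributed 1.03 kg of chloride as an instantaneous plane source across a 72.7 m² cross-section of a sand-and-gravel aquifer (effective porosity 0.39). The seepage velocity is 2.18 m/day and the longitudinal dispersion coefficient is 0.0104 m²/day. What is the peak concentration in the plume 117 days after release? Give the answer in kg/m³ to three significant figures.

The peak of an instantaneous 1D plume sits at x = vt; there the Gaussian factor is 1 and C_max = M/(n_e·A·√(4πDt)), where n_e·A is the pore area the mass is dissolved in.
√(4πDt) = √(4π × 0.0104 × 117) = 3.910 m, so C_max = 1.03/(0.39 × 72.7 × 3.910) = 0.00929 kg/m³.

0.00929 kg/m³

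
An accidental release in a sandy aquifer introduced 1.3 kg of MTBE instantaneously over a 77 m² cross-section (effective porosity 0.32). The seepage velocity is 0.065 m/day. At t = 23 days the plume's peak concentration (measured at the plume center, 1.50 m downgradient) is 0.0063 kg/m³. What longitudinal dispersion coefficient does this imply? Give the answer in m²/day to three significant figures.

At the plume center C_max = M/(n_e·A·√(4πDt)), so D = M²/(4πt·(n_e·A·C_max)²).
n_e·A·C_max = 0.32 × 77 × 0.0063 = 0.1552 kg/m.
D = 1.3²/(4π × 23 × 0.1552²) = 0.243 m²/day.

0.243 m²/day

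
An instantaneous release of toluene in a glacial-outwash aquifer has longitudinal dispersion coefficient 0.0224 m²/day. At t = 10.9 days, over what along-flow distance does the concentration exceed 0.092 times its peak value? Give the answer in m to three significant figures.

The plume is Gaussian with σ = √(2Dt) = √(2 × 0.0224 × 10.9) = 0.6988 m.
C/C_peak = exp(−Δx²/(2σ²)) = 0.092 ⇒ Δx = σ·√(−2 ln 0.092) = 0.6988 × 2.184 = 1.526 m.
Width = 2Δx = 3.05 m.

3.05 m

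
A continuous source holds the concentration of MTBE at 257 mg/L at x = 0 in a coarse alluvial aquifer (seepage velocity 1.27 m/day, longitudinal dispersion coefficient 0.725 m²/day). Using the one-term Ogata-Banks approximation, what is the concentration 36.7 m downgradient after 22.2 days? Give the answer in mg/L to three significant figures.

17.2 mg/L

For a continuous step input, C/C₀ ≈ ½·erfc((x−vt)/(2√(Dt))).
vt = 1.27 × 22.2 = 28.194 m and 2√(Dt) = 2√(0.725 × 22.2) = 8.024 m.
Argument (x−vt)/(2√(Dt)) = (36.7 − 28.194)/8.024 = 1.060; ½·erfc(1.060) = 0.06693.
C = 257 × 0.06693 = 17.2 mg/L.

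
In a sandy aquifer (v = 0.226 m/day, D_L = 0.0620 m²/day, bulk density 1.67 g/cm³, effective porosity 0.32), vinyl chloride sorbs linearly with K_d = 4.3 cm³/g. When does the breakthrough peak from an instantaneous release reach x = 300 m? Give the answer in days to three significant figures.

Retardation factor R = 1 + ρ_b·K_d/n = 1 + 1.67 × 4.3/0.32 = 23.44.
Sorption retards both mechanisms: v_R = v/R = 0.009642 m/day, D_R = D/R = 0.002645 m²/day.
Peak time from v_R²t² + 2D_R t − x² = 0: t = (√(D_R² + v_R²x²) − D_R)/v_R².
√(D_R² + v_R²x²) = √(0.002645² + 0.009642² × 300²) = 2.893; v_R² = 9.297e-05.
t = (2.893 − 0.002645)/9.297e-05 = 31100 days.

31100 days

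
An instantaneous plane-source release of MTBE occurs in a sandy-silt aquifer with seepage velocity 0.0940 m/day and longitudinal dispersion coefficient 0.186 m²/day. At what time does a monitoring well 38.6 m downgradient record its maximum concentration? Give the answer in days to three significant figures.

For the 1D instantaneous-source solution, setting ∂C/∂t = 0 at fixed x gives v²t² + 2Dt − x² = 0, so t = (√(D² + v²x²) − D)/v².
√(D² + v²x²) = √(0.186² + 0.0940² × 38.6²) = 3.633; v² = 0.008836.
t = (3.633 − 0.186)/0.008836 = 390 days (vs. the pure-advection estimate x/v = 411 d).

390 days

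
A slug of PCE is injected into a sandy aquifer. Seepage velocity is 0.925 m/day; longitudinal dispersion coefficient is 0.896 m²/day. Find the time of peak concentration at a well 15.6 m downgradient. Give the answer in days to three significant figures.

15.9 days

For the 1D instantaneous-source solution, setting ∂C/∂t = 0 at fixed x gives v²t² + 2Dt − x² = 0, so t = (√(D² + v²x²) − D)/v².
√(D² + v²x²) = √(0.896² + 0.925² × 15.6²) = 14.46; v² = 0.855625.
t = (14.46 − 0.896)/0.855625 = 15.9 days (vs. the pure-advection estimate x/v = 16.9 d).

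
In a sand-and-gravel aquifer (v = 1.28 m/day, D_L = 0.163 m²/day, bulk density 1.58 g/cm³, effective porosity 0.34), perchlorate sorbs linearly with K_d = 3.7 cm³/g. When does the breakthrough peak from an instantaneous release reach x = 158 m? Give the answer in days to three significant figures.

2240 days

Retardation factor R = 1 + ρ_b·K_d/n = 1 + 1.58 × 3.7/0.34 = 18.19.
Sorption retards both mechanisms: v_R = v/R = 0.07037 m/day, D_R = D/R = 0.008961 m²/day.
Peak time from v_R²t² + 2D_R t − x² = 0: t = (√(D_R² + v_R²x²) − D_R)/v_R².
√(D_R² + v_R²x²) = √(0.008961² + 0.07037² × 158²) = 11.12; v_R² = 0.004952.
t = (11.12 − 0.008961)/0.004952 = 2240 days.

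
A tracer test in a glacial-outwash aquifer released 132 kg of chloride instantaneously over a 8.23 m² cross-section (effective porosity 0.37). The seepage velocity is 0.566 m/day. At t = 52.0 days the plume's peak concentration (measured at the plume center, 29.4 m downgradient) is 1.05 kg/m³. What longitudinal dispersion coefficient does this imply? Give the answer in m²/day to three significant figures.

At the plume center C_max = M/(n_e·A·√(4πDt)), so D = M²/(4πt·(n_e·A·C_max)²).
n_e·A·C_max = 0.37 × 8.23 × 1.05 = 3.197 kg/m.
D = 132²/(4π × 52.0 × 3.197²) = 2.61 m²/day.

2.61 m²/day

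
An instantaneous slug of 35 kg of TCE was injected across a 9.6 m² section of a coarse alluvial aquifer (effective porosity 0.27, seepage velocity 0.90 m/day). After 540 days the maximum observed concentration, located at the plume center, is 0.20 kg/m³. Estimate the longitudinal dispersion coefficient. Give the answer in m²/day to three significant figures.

0.672 m²/day

At the plume center C_max = M/(n_e·A·√(4πDt)), so D = M²/(4πt·(n_e·A·C_max)²).
n_e·A·C_max = 0.27 × 9.6 × 0.20 = 0.5184 kg/m.
D = 35²/(4π × 540 × 0.5184²) = 0.672 m²/day.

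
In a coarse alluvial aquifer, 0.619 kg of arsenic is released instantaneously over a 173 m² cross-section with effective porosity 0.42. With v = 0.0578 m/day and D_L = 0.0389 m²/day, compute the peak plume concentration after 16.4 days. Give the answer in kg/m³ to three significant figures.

The peak of an instantaneous 1D plume sits at x = vt; there the Gaussian factor is 1 and C_max = M/(n_e·A·√(4πDt)), where n_e·A is the pore area the mass is dissolved in.
√(4πDt) = √(4π × 0.0389 × 16.4) = 2.831 m, so C_max = 0.619/(0.42 × 173 × 2.831) = 0.00301 kg/m³.

0.00301 kg/m³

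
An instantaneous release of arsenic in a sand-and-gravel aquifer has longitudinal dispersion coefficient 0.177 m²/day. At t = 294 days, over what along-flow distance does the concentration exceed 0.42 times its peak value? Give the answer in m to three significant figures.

The plume is Gaussian with σ = √(2Dt) = √(2 × 0.177 × 294) = 10.20 m.
C/C_peak = exp(−Δx²/(2σ²)) = 0.42 ⇒ Δx = σ·√(−2 ln 0.42) = 10.20 × 1.317 = 13.43 m.
Width = 2Δx = 26.9 m.

26.9 m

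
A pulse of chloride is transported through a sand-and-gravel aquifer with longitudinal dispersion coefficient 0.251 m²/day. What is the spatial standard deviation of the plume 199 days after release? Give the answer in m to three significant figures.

Dispersive spreading gives a Gaussian with σ² = 2Dt; advection only shifts the center.
σ = √(2 × 0.251 × 199) = 9.99 m.

9.99 m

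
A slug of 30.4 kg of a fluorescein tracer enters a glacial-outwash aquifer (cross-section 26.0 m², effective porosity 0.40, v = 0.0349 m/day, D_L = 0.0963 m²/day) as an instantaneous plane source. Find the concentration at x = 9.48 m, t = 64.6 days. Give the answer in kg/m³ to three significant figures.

0.0406 kg/m³

For an instantaneous plane source, C(x,t) = M/(n_e·A·√(4πDt)) · exp(−(x−vt)²/(4Dt)), with n_e·A the pore (flow) area.
Plume center vt = 0.0349 × 64.6 = 2.25454 m, so the well at 9.48 m is 7.22546 m downgradient of the peak.
√(4πDt) = 8.842 m, giving peak height M/(n_e·A·√(4πDt)) = 30.4/(0.40 × 26.0 × 8.842) = 0.3306 kg/m³.
(x−vt)²/(4Dt) = (7.22546)²/(4 × 0.0963 × 64.6) = 2.098; exp(−2.098) = 0.1227.
C = 0.3306 × 0.1227 = 0.0406 kg/m³.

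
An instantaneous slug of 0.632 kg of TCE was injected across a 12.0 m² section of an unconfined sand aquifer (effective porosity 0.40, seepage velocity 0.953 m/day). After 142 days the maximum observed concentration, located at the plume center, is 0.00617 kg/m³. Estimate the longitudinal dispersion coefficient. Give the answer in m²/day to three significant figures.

0.255 m²/day

At the plume center C_max = M/(n_e·A·√(4πDt)), so D = M²/(4πt·(n_e·A·C_max)²).
n_e·A·C_max = 0.40 × 12.0 × 0.00617 = 0.02962 kg/m.
D = 0.632²/(4π × 142 × 0.02962²) = 0.255 m²/day.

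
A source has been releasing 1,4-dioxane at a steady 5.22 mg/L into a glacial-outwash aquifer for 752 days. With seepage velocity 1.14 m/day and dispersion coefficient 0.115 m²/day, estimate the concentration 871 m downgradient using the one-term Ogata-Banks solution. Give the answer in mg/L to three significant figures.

For a continuous step input, C/C₀ ≈ ½·erfc((x−vt)/(2√(Dt))).
vt = 1.14 × 752 = 857.28 m and 2√(Dt) = 2√(0.115 × 752) = 18.60 m.
Argument (x−vt)/(2√(Dt)) = (871 − 857.28)/18.60 = 0.7376; ½·erfc(0.7376) = 0.1484.
C = 5.22 × 0.1484 = 0.775 mg/L.

0.775 mg/L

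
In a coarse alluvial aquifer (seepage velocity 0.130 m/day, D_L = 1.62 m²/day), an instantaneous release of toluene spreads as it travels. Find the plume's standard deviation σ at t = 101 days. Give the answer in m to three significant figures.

18.1 m

Dispersive spreading gives a Gaussian with σ² = 2Dt; advection only shifts the center.
σ = √(2 × 1.62 × 101) = 18.1 m.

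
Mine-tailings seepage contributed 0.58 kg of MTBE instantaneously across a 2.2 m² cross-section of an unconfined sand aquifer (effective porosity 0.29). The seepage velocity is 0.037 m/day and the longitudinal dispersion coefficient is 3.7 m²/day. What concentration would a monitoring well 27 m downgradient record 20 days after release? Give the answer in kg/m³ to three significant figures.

0.00290 kg/m³

For an instantaneous plane source, C(x,t) = M/(n_e·A·√(4πDt)) · exp(−(x−vt)²/(4Dt)), with n_e·A the pore (flow) area.
Plume center vt = 0.037 × 20 = 0.74 m, so the well at 27 m is 26.26 m downgradient of the peak.
√(4πDt) = 30.49 m, giving peak height M/(n_e·A·√(4πDt)) = 0.58/(0.29 × 2.2 × 30.49) = 0.02982 kg/m³.
(x−vt)²/(4Dt) = (26.26)²/(4 × 3.7 × 20) = 2.330; exp(−2.330) = 0.09730.
C = 0.02982 × 0.09730 = 0.00290 kg/m³.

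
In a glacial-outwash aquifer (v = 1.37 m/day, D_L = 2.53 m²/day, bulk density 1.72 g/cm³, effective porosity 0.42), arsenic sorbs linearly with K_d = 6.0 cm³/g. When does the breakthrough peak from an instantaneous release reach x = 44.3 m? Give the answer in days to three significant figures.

793 days

Retardation factor R = 1 + ρ_b·K_d/n = 1 + 1.72 × 6.0/0.42 = 25.57.
Sorption retards both mechanisms: v_R = v/R = 0.05358 m/day, D_R = D/R = 0.09894 m²/day.
Peak time from v_R²t² + 2D_R t − x² = 0: t = (√(D_R² + v_R²x²) − D_R)/v_R².
√(D_R² + v_R²x²) = √(0.09894² + 0.05358² × 44.3²) = 2.376; v_R² = 0.002871.
t = (2.376 − 0.09894)/0.002871 = 793 days.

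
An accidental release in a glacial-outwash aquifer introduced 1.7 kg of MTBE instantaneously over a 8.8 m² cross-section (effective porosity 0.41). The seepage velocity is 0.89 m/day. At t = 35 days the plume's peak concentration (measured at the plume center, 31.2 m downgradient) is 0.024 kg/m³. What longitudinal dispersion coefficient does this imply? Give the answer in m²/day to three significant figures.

At the plume center C_max = M/(n_e·A·√(4πDt)), so D = M²/(4πt·(n_e·A·C_max)²).
n_e·A·C_max = 0.41 × 8.8 × 0.024 = 0.08659 kg/m.
D = 1.7²/(4π × 35 × 0.08659²) = 0.876 m²/day.

0.876 m²/day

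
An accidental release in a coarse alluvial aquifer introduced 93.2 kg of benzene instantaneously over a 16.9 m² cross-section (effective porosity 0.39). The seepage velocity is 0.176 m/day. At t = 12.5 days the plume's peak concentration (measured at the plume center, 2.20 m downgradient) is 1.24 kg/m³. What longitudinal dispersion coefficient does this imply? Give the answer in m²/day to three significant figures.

0.828 m²/day

At the plume center C_max = M/(n_e·A·√(4πDt)), so D = M²/(4πt·(n_e·A·C_max)²).
n_e·A·C_max = 0.39 × 16.9 × 1.24 = 8.173 kg/m.
D = 93.2²/(4π × 12.5 × 8.173²) = 0.828 m²/day.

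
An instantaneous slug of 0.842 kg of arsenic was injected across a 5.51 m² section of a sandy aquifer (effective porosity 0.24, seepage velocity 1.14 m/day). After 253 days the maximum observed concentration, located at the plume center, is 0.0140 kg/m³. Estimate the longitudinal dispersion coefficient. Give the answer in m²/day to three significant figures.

0.651 m²/day

At the plume center C_max = M/(n_e·A·√(4πDt)), so D = M²/(4πt·(n_e·A·C_max)²).
n_e·A·C_max = 0.24 × 5.51 × 0.0140 = 0.01851 kg/m.
D = 0.842²/(4π × 253 × 0.01851²) = 0.651 m²/day.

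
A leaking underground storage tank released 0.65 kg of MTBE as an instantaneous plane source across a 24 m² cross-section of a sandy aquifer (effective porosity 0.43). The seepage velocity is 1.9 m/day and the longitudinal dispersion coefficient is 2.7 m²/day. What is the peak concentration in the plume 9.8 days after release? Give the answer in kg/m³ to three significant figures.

0.00345 kg/m³

The peak of an instantaneous 1D plume sits at x = vt; there the Gaussian factor is 1 and C_max = M/(n_e·A·√(4πDt)), where n_e·A is the pore area the mass is dissolved in.
√(4πDt) = √(4π × 2.7 × 9.8) = 18.23 m, so C_max = 0.65/(0.43 × 24 × 18.23) = 0.00345 kg/m³.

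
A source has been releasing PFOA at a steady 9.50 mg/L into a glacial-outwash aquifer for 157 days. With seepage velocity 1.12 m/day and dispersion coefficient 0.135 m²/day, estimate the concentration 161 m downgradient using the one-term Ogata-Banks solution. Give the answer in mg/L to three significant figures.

For a continuous step input, C/C₀ ≈ ½·erfc((x−vt)/(2√(Dt))).
vt = 1.12 × 157 = 175.84 m and 2√(Dt) = 2√(0.135 × 157) = 9.208 m.
Argument (x−vt)/(2√(Dt)) = (161 − 175.84)/9.208 = -1.612; ½·erfc(-1.612) = 0.9887.
C = 9.50 × 0.9887 = 9.39 mg/L.

9.39 mg/L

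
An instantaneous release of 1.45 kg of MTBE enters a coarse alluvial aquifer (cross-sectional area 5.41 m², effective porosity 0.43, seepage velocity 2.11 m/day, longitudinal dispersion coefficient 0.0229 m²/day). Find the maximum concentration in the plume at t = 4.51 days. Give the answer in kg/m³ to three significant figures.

0.547 kg/m³

The peak of an instantaneous 1D plume sits at x = vt; there the Gaussian factor is 1 and C_max = M/(n_e·A·√(4πDt)), where n_e·A is the pore area the mass is dissolved in.
√(4πDt) = √(4π × 0.0229 × 4.51) = 1.139 m, so C_max = 1.45/(0.43 × 5.41 × 1.139) = 0.547 kg/m³.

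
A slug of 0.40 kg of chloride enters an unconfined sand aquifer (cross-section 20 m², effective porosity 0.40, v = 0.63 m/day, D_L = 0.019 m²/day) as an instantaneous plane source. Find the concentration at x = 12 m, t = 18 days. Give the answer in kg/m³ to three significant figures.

For an instantaneous plane source, C(x,t) = M/(n_e·A·√(4πDt)) · exp(−(x−vt)²/(4Dt)), with n_e·A the pore (flow) area.
Plume center vt = 0.63 × 18 = 11.34 m, so the well at 12 m is 0.66 m downgradient of the peak.
√(4πDt) = 2.073 m, giving peak height M/(n_e·A·√(4πDt)) = 0.40/(0.40 × 20 × 2.073) = 0.02412 kg/m³.
(x−vt)²/(4Dt) = (0.66)²/(4 × 0.019 × 18) = 0.3184; exp(−0.3184) = 0.7273.
C = 0.02412 × 0.7273 = 0.0175 kg/m³.

0.0175 kg/m³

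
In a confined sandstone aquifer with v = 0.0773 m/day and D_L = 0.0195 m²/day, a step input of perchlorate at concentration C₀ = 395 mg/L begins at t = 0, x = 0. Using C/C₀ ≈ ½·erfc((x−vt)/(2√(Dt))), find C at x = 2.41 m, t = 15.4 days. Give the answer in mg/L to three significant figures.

22.8 mg/L

For a continuous step input, C/C₀ ≈ ½·erfc((x−vt)/(2√(Dt))).
vt = 0.0773 × 15.4 = 1.19042 m and 2√(Dt) = 2√(0.0195 × 15.4) = 1.096 m.
Argument (x−vt)/(2√(Dt)) = (2.41 − 1.19042)/1.096 = 1.113; ½·erfc(1.113) = 0.05774.
C = 395 × 0.05774 = 22.8 mg/L.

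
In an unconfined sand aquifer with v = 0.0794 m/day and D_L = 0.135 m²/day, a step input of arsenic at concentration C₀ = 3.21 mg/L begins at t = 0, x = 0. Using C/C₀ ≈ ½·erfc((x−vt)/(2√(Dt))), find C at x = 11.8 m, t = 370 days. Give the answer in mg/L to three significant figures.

3.08 mg/L

For a continuous step input, C/C₀ ≈ ½·erfc((x−vt)/(2√(Dt))).
vt = 0.0794 × 370 = 29.378 m and 2√(Dt) = 2√(0.135 × 370) = 14.14 m.
Argument (x−vt)/(2√(Dt)) = (11.8 − 29.378)/14.14 = -1.243; ½·erfc(-1.243) = 0.9606.
C = 3.21 × 0.9606 = 3.08 mg/L.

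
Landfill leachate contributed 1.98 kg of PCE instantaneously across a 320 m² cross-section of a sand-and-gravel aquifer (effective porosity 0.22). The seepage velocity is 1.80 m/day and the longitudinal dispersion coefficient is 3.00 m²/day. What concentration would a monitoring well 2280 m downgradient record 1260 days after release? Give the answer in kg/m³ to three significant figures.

For an instantaneous plane source, C(x,t) = M/(n_e·A·√(4πDt)) · exp(−(x−vt)²/(4Dt)), with n_e·A the pore (flow) area.
Plume center vt = 1.80 × 1260 = 2268 m, so the well at 2280 m is 12 m downgradient of the peak.
√(4πDt) = 217.9 m, giving peak height M/(n_e·A·√(4πDt)) = 1.98/(0.22 × 320 × 217.9) = 0.0001291 kg/m³.
(x−vt)²/(4Dt) = (12)²/(4 × 3.00 × 1260) = 0.009524; exp(−0.009524) = 0.9905.
C = 0.0001291 × 0.9905 = 0.000128 kg/m³.

0.000128 kg/m³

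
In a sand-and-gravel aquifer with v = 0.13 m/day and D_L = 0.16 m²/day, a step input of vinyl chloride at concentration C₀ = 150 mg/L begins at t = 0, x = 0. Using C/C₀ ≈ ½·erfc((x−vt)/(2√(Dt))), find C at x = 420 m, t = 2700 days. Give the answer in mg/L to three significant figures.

1.42 mg/L

For a continuous step input, C/C₀ ≈ ½·erfc((x−vt)/(2√(Dt))).
vt = 0.13 × 2700 = 351 m and 2√(Dt) = 2√(0.16 × 2700) = 41.57 m.
Argument (x−vt)/(2√(Dt)) = (420 − 351)/41.57 = 1.660; ½·erfc(1.660) = 0.009448.
C = 150 × 0.009448 = 1.42 mg/L.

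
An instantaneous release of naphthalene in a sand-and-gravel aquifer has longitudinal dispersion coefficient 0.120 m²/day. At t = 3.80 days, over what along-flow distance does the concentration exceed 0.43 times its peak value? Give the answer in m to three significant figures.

The plume is Gaussian with σ = √(2Dt) = √(2 × 0.120 × 3.80) = 0.9550 m.
C/C_peak = exp(−Δx²/(2σ²)) = 0.43 ⇒ Δx = σ·√(−2 ln 0.43) = 0.9550 × 1.299 = 1.241 m.
Width = 2Δx = 2.48 m.

2.48 m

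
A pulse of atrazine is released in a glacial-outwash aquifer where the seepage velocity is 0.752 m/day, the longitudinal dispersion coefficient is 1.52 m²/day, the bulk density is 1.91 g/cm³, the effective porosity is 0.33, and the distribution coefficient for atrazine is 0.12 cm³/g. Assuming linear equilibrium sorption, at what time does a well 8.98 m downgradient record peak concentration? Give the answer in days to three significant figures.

16.2 days

Retardation factor R = 1 + ρ_b·K_d/n = 1 + 1.91 × 0.12/0.33 = 1.695.
Sorption retards both mechanisms: v_R = v/R = 0.4437 m/day, D_R = D/R = 0.8968 m²/day.
Peak time from v_R²t² + 2D_R t − x² = 0: t = (√(D_R² + v_R²x²) − D_R)/v_R².
√(D_R² + v_R²x²) = √(0.8968² + 0.4437² × 8.98²) = 4.084; v_R² = 0.1969.
t = (4.084 − 0.8968)/0.1969 = 16.2 days.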